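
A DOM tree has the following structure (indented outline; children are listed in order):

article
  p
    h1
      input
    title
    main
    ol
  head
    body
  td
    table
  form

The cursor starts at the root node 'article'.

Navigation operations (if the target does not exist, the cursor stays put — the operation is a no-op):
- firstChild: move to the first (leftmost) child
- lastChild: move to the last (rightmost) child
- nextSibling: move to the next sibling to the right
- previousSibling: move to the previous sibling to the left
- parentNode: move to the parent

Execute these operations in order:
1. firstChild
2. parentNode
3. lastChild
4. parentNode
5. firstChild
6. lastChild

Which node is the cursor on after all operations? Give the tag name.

Answer: ol

Derivation:
After 1 (firstChild): p
After 2 (parentNode): article
After 3 (lastChild): form
After 4 (parentNode): article
After 5 (firstChild): p
After 6 (lastChild): ol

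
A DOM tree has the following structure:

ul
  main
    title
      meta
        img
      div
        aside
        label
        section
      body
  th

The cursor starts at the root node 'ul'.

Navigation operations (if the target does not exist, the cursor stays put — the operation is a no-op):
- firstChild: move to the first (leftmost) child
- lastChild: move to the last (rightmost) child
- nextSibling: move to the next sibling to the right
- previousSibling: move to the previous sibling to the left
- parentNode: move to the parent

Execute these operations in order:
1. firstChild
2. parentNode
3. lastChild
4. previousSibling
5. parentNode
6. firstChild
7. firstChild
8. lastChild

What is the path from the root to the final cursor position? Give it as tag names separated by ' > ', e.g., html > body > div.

Answer: ul > main > title > body

Derivation:
After 1 (firstChild): main
After 2 (parentNode): ul
After 3 (lastChild): th
After 4 (previousSibling): main
After 5 (parentNode): ul
After 6 (firstChild): main
After 7 (firstChild): title
After 8 (lastChild): body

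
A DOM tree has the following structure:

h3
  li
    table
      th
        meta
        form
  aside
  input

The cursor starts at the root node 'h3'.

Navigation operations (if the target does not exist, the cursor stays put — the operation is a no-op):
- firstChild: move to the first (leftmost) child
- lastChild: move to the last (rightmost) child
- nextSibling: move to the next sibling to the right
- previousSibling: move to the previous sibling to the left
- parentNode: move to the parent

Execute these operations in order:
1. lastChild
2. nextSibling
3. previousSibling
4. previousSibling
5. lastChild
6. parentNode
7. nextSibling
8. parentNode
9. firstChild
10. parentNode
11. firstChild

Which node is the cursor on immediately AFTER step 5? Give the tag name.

Answer: table

Derivation:
After 1 (lastChild): input
After 2 (nextSibling): input (no-op, stayed)
After 3 (previousSibling): aside
After 4 (previousSibling): li
After 5 (lastChild): table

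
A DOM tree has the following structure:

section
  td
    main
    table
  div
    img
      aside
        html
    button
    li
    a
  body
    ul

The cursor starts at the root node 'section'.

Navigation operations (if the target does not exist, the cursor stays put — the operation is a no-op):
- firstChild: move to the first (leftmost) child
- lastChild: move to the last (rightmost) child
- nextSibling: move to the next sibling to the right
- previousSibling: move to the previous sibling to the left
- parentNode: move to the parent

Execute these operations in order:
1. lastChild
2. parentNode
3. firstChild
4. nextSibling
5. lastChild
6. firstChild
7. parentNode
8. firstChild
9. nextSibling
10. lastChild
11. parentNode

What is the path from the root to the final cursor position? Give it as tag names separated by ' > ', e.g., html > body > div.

Answer: section > div

Derivation:
After 1 (lastChild): body
After 2 (parentNode): section
After 3 (firstChild): td
After 4 (nextSibling): div
After 5 (lastChild): a
After 6 (firstChild): a (no-op, stayed)
After 7 (parentNode): div
After 8 (firstChild): img
After 9 (nextSibling): button
After 10 (lastChild): button (no-op, stayed)
After 11 (parentNode): div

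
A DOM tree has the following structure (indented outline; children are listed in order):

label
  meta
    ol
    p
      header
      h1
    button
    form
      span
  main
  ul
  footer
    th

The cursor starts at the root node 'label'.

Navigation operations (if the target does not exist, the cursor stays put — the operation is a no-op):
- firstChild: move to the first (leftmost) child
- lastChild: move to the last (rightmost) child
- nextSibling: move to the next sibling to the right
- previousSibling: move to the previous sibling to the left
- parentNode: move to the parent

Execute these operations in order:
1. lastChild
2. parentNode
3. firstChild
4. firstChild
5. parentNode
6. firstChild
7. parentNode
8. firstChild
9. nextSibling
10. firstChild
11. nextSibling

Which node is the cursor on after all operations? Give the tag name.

After 1 (lastChild): footer
After 2 (parentNode): label
After 3 (firstChild): meta
After 4 (firstChild): ol
After 5 (parentNode): meta
After 6 (firstChild): ol
After 7 (parentNode): meta
After 8 (firstChild): ol
After 9 (nextSibling): p
After 10 (firstChild): header
After 11 (nextSibling): h1

Answer: h1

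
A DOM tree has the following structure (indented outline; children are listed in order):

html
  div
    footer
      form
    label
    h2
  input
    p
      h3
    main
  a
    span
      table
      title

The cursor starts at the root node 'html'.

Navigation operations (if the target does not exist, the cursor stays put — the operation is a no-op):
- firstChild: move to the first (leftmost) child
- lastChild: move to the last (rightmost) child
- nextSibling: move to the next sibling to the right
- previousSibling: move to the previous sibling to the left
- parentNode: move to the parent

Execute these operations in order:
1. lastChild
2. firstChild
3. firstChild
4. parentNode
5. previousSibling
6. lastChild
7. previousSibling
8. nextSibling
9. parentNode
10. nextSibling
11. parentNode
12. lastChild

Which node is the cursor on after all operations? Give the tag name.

After 1 (lastChild): a
After 2 (firstChild): span
After 3 (firstChild): table
After 4 (parentNode): span
After 5 (previousSibling): span (no-op, stayed)
After 6 (lastChild): title
After 7 (previousSibling): table
After 8 (nextSibling): title
After 9 (parentNode): span
After 10 (nextSibling): span (no-op, stayed)
After 11 (parentNode): a
After 12 (lastChild): span

Answer: span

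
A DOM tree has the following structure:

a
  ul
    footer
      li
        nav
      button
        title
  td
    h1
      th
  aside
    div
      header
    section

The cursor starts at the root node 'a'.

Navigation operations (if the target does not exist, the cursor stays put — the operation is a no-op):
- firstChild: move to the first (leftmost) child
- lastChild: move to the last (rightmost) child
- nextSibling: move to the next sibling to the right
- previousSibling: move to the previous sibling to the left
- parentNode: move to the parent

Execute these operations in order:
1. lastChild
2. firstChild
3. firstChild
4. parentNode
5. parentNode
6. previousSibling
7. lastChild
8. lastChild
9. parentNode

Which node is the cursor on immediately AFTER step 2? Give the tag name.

Answer: div

Derivation:
After 1 (lastChild): aside
After 2 (firstChild): div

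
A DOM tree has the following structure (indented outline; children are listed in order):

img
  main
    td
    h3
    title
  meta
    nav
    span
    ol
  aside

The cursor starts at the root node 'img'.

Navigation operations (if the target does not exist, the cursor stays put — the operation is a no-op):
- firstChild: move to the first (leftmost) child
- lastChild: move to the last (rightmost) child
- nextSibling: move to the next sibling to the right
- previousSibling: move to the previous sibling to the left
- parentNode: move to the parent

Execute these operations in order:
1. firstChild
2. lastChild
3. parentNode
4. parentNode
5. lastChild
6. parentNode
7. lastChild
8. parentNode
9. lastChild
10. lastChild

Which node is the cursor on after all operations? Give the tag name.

Answer: aside

Derivation:
After 1 (firstChild): main
After 2 (lastChild): title
After 3 (parentNode): main
After 4 (parentNode): img
After 5 (lastChild): aside
After 6 (parentNode): img
After 7 (lastChild): aside
After 8 (parentNode): img
After 9 (lastChild): aside
After 10 (lastChild): aside (no-op, stayed)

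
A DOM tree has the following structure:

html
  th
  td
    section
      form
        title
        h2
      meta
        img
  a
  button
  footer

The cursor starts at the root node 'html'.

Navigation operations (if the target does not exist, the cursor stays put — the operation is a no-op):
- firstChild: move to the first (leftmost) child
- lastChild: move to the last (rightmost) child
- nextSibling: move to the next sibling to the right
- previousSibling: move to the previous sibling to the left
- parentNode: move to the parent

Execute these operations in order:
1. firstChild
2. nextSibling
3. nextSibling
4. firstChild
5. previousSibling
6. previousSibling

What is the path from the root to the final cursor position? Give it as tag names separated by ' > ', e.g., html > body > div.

Answer: html > th

Derivation:
After 1 (firstChild): th
After 2 (nextSibling): td
After 3 (nextSibling): a
After 4 (firstChild): a (no-op, stayed)
After 5 (previousSibling): td
After 6 (previousSibling): th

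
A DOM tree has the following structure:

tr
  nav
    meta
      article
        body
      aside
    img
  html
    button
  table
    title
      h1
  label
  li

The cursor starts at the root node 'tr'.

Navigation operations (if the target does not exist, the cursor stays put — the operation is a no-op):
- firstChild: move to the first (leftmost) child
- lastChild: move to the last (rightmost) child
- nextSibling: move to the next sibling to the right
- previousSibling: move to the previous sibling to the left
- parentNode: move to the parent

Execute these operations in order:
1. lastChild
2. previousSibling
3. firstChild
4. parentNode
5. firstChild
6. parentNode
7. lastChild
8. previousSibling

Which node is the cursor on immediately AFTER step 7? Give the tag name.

Answer: li

Derivation:
After 1 (lastChild): li
After 2 (previousSibling): label
After 3 (firstChild): label (no-op, stayed)
After 4 (parentNode): tr
After 5 (firstChild): nav
After 6 (parentNode): tr
After 7 (lastChild): li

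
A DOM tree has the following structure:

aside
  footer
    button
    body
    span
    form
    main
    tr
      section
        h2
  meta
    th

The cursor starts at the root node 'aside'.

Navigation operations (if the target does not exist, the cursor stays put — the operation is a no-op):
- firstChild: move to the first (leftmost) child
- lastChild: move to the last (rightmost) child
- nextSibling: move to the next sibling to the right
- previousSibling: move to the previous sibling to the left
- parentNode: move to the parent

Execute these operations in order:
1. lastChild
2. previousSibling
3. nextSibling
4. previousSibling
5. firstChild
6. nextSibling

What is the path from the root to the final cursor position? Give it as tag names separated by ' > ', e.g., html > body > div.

Answer: aside > footer > body

Derivation:
After 1 (lastChild): meta
After 2 (previousSibling): footer
After 3 (nextSibling): meta
After 4 (previousSibling): footer
After 5 (firstChild): button
After 6 (nextSibling): body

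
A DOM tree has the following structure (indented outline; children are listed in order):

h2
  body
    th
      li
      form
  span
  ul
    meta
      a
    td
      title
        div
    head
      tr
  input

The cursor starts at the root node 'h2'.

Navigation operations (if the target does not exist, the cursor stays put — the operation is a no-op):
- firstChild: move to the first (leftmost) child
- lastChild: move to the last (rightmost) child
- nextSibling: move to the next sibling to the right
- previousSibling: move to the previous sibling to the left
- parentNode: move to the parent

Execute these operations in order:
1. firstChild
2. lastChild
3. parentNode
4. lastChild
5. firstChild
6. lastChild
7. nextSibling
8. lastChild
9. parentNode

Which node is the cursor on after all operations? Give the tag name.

After 1 (firstChild): body
After 2 (lastChild): th
After 3 (parentNode): body
After 4 (lastChild): th
After 5 (firstChild): li
After 6 (lastChild): li (no-op, stayed)
After 7 (nextSibling): form
After 8 (lastChild): form (no-op, stayed)
After 9 (parentNode): th

Answer: th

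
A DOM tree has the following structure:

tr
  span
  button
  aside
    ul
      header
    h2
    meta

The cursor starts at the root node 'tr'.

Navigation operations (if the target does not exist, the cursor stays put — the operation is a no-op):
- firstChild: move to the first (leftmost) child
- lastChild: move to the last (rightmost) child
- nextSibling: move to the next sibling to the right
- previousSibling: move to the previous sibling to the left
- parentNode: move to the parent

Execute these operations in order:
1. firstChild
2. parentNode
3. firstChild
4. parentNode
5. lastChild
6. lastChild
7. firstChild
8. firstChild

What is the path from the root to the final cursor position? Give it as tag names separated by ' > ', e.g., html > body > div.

After 1 (firstChild): span
After 2 (parentNode): tr
After 3 (firstChild): span
After 4 (parentNode): tr
After 5 (lastChild): aside
After 6 (lastChild): meta
After 7 (firstChild): meta (no-op, stayed)
After 8 (firstChild): meta (no-op, stayed)

Answer: tr > aside > meta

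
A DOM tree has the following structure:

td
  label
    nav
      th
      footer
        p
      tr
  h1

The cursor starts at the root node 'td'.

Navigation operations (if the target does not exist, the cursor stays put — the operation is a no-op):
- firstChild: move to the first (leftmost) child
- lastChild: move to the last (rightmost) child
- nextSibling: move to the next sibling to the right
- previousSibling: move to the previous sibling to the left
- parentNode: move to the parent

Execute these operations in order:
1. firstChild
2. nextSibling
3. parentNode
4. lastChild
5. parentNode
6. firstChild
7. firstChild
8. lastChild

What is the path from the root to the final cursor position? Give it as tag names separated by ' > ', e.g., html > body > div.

Answer: td > label > nav > tr

Derivation:
After 1 (firstChild): label
After 2 (nextSibling): h1
After 3 (parentNode): td
After 4 (lastChild): h1
After 5 (parentNode): td
After 6 (firstChild): label
After 7 (firstChild): nav
After 8 (lastChild): tr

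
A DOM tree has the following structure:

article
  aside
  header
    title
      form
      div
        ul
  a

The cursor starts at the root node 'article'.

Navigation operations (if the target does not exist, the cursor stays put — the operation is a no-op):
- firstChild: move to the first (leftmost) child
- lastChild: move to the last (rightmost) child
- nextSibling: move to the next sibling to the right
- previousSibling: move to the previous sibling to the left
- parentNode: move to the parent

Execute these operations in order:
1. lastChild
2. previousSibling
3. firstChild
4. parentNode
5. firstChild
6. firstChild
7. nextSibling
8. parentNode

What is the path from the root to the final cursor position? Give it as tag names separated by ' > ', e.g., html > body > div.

After 1 (lastChild): a
After 2 (previousSibling): header
After 3 (firstChild): title
After 4 (parentNode): header
After 5 (firstChild): title
After 6 (firstChild): form
After 7 (nextSibling): div
After 8 (parentNode): title

Answer: article > header > title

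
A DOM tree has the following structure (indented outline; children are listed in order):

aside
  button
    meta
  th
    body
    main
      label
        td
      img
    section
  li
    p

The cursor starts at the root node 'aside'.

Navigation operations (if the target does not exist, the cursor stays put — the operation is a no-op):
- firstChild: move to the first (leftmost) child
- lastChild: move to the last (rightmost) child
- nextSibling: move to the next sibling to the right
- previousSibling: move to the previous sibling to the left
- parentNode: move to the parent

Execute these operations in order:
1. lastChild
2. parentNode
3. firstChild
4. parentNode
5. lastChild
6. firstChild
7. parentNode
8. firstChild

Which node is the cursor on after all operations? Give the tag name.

After 1 (lastChild): li
After 2 (parentNode): aside
After 3 (firstChild): button
After 4 (parentNode): aside
After 5 (lastChild): li
After 6 (firstChild): p
After 7 (parentNode): li
After 8 (firstChild): p

Answer: p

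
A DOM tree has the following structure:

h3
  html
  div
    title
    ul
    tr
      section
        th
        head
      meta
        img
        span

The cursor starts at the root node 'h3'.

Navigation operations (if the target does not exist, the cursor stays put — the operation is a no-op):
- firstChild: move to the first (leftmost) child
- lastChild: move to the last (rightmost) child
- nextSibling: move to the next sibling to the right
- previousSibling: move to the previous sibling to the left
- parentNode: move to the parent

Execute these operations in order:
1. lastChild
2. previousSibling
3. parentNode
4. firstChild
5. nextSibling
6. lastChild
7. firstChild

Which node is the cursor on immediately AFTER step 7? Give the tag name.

After 1 (lastChild): div
After 2 (previousSibling): html
After 3 (parentNode): h3
After 4 (firstChild): html
After 5 (nextSibling): div
After 6 (lastChild): tr
After 7 (firstChild): section

Answer: section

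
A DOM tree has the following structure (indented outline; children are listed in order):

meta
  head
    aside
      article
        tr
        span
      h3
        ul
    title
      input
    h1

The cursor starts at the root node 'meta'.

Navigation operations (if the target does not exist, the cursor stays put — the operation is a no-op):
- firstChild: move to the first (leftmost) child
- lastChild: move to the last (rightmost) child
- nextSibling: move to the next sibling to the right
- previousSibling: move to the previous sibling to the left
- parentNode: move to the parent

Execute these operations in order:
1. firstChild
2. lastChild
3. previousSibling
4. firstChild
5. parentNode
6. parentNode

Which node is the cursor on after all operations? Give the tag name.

Answer: head

Derivation:
After 1 (firstChild): head
After 2 (lastChild): h1
After 3 (previousSibling): title
After 4 (firstChild): input
After 5 (parentNode): title
After 6 (parentNode): head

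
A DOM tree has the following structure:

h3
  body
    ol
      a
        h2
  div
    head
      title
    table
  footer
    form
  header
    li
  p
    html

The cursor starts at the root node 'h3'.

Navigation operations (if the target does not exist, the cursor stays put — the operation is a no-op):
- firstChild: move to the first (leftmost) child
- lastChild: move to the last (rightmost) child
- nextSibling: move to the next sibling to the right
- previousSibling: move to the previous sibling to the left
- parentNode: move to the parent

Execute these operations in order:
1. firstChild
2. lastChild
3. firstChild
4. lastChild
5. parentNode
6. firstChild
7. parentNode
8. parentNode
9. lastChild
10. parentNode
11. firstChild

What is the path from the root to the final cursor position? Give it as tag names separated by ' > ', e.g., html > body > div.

After 1 (firstChild): body
After 2 (lastChild): ol
After 3 (firstChild): a
After 4 (lastChild): h2
After 5 (parentNode): a
After 6 (firstChild): h2
After 7 (parentNode): a
After 8 (parentNode): ol
After 9 (lastChild): a
After 10 (parentNode): ol
After 11 (firstChild): a

Answer: h3 > body > ol > a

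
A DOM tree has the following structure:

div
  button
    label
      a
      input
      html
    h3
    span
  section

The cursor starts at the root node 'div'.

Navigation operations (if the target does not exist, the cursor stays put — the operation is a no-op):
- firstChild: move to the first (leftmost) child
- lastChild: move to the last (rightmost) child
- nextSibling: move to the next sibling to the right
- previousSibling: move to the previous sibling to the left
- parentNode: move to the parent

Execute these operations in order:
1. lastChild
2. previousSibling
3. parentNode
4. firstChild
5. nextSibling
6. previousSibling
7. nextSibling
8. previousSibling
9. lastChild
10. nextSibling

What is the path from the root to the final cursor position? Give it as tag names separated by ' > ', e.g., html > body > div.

Answer: div > button > span

Derivation:
After 1 (lastChild): section
After 2 (previousSibling): button
After 3 (parentNode): div
After 4 (firstChild): button
After 5 (nextSibling): section
After 6 (previousSibling): button
After 7 (nextSibling): section
After 8 (previousSibling): button
After 9 (lastChild): span
After 10 (nextSibling): span (no-op, stayed)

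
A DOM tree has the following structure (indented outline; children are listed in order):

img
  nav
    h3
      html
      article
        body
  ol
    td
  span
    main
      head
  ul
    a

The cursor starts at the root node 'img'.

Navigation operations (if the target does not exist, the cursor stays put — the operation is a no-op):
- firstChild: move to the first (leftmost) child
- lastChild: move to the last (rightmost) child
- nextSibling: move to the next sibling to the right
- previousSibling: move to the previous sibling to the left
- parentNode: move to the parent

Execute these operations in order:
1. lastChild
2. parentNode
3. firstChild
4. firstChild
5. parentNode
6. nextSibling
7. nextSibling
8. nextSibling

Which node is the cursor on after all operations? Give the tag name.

After 1 (lastChild): ul
After 2 (parentNode): img
After 3 (firstChild): nav
After 4 (firstChild): h3
After 5 (parentNode): nav
After 6 (nextSibling): ol
After 7 (nextSibling): span
After 8 (nextSibling): ul

Answer: ul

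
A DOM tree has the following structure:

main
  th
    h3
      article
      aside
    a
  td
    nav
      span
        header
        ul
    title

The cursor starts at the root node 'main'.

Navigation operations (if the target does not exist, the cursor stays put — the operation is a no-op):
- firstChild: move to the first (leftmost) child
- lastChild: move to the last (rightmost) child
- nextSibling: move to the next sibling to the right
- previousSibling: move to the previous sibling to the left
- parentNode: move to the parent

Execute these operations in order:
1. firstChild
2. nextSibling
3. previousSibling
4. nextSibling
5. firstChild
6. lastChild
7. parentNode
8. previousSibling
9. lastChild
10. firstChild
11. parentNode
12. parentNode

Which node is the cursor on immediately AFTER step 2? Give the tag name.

Answer: td

Derivation:
After 1 (firstChild): th
After 2 (nextSibling): td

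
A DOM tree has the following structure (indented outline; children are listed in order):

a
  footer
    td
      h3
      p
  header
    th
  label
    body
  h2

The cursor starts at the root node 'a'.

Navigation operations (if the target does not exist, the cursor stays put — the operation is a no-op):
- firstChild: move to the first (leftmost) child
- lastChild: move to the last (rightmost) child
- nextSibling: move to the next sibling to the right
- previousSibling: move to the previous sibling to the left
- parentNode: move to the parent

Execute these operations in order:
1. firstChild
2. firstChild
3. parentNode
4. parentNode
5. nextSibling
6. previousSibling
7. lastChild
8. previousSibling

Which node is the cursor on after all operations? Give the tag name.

After 1 (firstChild): footer
After 2 (firstChild): td
After 3 (parentNode): footer
After 4 (parentNode): a
After 5 (nextSibling): a (no-op, stayed)
After 6 (previousSibling): a (no-op, stayed)
After 7 (lastChild): h2
After 8 (previousSibling): label

Answer: label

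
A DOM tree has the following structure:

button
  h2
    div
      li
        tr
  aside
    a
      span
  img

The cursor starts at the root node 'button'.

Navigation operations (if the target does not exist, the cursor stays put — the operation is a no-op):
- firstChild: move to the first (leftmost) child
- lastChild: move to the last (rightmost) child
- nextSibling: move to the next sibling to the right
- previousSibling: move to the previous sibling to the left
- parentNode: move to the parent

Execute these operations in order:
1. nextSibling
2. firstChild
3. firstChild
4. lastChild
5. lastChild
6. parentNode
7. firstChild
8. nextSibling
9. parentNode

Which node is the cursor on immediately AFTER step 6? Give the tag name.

Answer: li

Derivation:
After 1 (nextSibling): button (no-op, stayed)
After 2 (firstChild): h2
After 3 (firstChild): div
After 4 (lastChild): li
After 5 (lastChild): tr
After 6 (parentNode): li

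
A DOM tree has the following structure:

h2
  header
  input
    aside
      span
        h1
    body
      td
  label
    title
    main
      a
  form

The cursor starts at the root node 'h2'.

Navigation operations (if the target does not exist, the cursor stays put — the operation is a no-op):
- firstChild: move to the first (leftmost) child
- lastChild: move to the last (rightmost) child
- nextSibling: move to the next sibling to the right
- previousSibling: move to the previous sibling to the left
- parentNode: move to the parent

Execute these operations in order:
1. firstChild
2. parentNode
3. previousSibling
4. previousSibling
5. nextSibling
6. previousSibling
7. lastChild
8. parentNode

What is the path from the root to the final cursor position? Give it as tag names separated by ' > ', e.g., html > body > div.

Answer: h2

Derivation:
After 1 (firstChild): header
After 2 (parentNode): h2
After 3 (previousSibling): h2 (no-op, stayed)
After 4 (previousSibling): h2 (no-op, stayed)
After 5 (nextSibling): h2 (no-op, stayed)
After 6 (previousSibling): h2 (no-op, stayed)
After 7 (lastChild): form
After 8 (parentNode): h2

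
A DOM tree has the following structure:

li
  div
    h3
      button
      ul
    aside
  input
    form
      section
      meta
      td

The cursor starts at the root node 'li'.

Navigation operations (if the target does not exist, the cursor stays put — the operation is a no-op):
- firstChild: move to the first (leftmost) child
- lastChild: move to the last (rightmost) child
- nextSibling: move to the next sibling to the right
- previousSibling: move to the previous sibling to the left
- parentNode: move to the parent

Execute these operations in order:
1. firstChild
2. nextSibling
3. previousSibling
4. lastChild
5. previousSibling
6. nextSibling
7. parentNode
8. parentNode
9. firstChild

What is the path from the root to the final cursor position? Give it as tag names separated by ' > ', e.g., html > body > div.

Answer: li > div

Derivation:
After 1 (firstChild): div
After 2 (nextSibling): input
After 3 (previousSibling): div
After 4 (lastChild): aside
After 5 (previousSibling): h3
After 6 (nextSibling): aside
After 7 (parentNode): div
After 8 (parentNode): li
After 9 (firstChild): div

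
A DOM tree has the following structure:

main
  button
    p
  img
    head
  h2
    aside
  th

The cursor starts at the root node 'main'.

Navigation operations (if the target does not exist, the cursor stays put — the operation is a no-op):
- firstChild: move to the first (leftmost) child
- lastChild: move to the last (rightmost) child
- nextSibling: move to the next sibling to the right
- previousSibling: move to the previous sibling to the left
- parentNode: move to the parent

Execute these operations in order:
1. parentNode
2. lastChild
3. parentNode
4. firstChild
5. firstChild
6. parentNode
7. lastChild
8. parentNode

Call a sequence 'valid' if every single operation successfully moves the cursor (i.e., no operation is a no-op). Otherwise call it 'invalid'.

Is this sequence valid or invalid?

After 1 (parentNode): main (no-op, stayed)
After 2 (lastChild): th
After 3 (parentNode): main
After 4 (firstChild): button
After 5 (firstChild): p
After 6 (parentNode): button
After 7 (lastChild): p
After 8 (parentNode): button

Answer: invalid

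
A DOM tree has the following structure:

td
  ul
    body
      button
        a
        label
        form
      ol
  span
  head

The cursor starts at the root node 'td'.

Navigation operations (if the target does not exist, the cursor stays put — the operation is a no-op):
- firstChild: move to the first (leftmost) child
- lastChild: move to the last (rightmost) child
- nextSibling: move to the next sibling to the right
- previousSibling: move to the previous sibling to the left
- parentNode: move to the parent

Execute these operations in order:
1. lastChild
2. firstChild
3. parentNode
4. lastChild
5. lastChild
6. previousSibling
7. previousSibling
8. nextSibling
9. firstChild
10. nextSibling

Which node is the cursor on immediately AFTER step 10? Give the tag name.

Answer: head

Derivation:
After 1 (lastChild): head
After 2 (firstChild): head (no-op, stayed)
After 3 (parentNode): td
After 4 (lastChild): head
After 5 (lastChild): head (no-op, stayed)
After 6 (previousSibling): span
After 7 (previousSibling): ul
After 8 (nextSibling): span
After 9 (firstChild): span (no-op, stayed)
After 10 (nextSibling): head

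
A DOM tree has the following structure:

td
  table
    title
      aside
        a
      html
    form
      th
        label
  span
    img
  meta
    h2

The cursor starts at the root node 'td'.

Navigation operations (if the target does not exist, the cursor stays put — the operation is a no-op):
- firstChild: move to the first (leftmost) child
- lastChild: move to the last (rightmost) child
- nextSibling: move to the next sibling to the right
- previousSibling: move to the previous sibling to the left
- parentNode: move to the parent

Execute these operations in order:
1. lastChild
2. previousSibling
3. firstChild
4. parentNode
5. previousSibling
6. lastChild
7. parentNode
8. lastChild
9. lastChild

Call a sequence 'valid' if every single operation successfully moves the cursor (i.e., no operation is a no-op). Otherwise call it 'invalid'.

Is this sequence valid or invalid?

Answer: valid

Derivation:
After 1 (lastChild): meta
After 2 (previousSibling): span
After 3 (firstChild): img
After 4 (parentNode): span
After 5 (previousSibling): table
After 6 (lastChild): form
After 7 (parentNode): table
After 8 (lastChild): form
After 9 (lastChild): th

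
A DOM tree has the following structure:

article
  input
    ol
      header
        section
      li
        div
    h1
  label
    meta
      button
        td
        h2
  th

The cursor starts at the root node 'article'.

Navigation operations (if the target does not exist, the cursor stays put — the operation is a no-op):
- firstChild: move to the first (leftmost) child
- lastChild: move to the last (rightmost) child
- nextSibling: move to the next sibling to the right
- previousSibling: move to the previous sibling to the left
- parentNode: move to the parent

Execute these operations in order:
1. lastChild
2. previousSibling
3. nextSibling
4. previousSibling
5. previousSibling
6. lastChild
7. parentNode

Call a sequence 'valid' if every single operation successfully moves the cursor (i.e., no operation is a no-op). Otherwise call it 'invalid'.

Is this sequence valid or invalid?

After 1 (lastChild): th
After 2 (previousSibling): label
After 3 (nextSibling): th
After 4 (previousSibling): label
After 5 (previousSibling): input
After 6 (lastChild): h1
After 7 (parentNode): input

Answer: valid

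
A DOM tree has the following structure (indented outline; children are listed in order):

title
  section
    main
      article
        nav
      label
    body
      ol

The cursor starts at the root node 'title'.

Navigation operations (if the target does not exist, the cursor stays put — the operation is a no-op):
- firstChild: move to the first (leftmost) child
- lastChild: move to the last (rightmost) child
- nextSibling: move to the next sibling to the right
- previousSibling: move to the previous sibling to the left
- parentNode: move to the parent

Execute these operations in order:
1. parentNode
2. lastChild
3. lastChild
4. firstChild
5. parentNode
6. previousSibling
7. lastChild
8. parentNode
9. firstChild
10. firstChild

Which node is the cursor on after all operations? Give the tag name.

After 1 (parentNode): title (no-op, stayed)
After 2 (lastChild): section
After 3 (lastChild): body
After 4 (firstChild): ol
After 5 (parentNode): body
After 6 (previousSibling): main
After 7 (lastChild): label
After 8 (parentNode): main
After 9 (firstChild): article
After 10 (firstChild): nav

Answer: nav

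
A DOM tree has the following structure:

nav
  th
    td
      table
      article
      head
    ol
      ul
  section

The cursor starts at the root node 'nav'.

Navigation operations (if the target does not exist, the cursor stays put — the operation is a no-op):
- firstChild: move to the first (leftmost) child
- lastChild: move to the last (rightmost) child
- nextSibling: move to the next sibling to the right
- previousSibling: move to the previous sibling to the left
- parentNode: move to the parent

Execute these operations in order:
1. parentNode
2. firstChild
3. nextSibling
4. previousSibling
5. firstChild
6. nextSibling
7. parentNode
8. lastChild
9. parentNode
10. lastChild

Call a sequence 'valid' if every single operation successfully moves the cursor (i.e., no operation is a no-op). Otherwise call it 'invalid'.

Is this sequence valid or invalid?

Answer: invalid

Derivation:
After 1 (parentNode): nav (no-op, stayed)
After 2 (firstChild): th
After 3 (nextSibling): section
After 4 (previousSibling): th
After 5 (firstChild): td
After 6 (nextSibling): ol
After 7 (parentNode): th
After 8 (lastChild): ol
After 9 (parentNode): th
After 10 (lastChild): ol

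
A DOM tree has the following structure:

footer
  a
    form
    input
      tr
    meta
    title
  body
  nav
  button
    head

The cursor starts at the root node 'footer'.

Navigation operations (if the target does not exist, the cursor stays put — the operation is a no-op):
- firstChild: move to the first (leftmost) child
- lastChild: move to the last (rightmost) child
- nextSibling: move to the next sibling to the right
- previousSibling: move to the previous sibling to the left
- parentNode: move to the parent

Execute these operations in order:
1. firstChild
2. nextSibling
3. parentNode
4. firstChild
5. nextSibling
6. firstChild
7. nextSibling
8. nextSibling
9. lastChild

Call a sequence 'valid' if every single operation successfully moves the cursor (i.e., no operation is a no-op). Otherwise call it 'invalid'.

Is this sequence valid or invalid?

After 1 (firstChild): a
After 2 (nextSibling): body
After 3 (parentNode): footer
After 4 (firstChild): a
After 5 (nextSibling): body
After 6 (firstChild): body (no-op, stayed)
After 7 (nextSibling): nav
After 8 (nextSibling): button
After 9 (lastChild): head

Answer: invalid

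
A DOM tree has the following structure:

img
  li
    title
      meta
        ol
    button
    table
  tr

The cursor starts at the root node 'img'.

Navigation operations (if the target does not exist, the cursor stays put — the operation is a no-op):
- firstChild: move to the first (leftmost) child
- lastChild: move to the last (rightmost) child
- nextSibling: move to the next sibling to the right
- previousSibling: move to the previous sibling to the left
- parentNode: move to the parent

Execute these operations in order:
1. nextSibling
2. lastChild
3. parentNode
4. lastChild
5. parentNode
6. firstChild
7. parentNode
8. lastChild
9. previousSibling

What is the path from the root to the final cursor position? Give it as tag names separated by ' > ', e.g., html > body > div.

After 1 (nextSibling): img (no-op, stayed)
After 2 (lastChild): tr
After 3 (parentNode): img
After 4 (lastChild): tr
After 5 (parentNode): img
After 6 (firstChild): li
After 7 (parentNode): img
After 8 (lastChild): tr
After 9 (previousSibling): li

Answer: img > li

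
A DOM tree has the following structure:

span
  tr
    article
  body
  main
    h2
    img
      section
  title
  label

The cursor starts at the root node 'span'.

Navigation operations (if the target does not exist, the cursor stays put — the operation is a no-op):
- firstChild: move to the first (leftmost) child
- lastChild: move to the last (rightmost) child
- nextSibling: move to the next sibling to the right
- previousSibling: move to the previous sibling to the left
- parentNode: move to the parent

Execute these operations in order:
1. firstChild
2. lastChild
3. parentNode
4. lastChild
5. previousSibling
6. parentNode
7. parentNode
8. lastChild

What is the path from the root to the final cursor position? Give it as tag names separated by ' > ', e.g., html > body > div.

Answer: span > label

Derivation:
After 1 (firstChild): tr
After 2 (lastChild): article
After 3 (parentNode): tr
After 4 (lastChild): article
After 5 (previousSibling): article (no-op, stayed)
After 6 (parentNode): tr
After 7 (parentNode): span
After 8 (lastChild): label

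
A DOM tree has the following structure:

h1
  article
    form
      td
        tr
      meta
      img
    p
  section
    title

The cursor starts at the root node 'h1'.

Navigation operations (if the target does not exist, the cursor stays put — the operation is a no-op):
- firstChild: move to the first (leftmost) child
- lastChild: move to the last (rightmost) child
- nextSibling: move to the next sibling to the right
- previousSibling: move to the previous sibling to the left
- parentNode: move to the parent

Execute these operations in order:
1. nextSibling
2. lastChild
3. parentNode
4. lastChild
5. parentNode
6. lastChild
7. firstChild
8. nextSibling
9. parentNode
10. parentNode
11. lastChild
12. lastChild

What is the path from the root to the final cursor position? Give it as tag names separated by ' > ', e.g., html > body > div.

Answer: h1 > section > title

Derivation:
After 1 (nextSibling): h1 (no-op, stayed)
After 2 (lastChild): section
After 3 (parentNode): h1
After 4 (lastChild): section
After 5 (parentNode): h1
After 6 (lastChild): section
After 7 (firstChild): title
After 8 (nextSibling): title (no-op, stayed)
After 9 (parentNode): section
After 10 (parentNode): h1
After 11 (lastChild): section
After 12 (lastChild): title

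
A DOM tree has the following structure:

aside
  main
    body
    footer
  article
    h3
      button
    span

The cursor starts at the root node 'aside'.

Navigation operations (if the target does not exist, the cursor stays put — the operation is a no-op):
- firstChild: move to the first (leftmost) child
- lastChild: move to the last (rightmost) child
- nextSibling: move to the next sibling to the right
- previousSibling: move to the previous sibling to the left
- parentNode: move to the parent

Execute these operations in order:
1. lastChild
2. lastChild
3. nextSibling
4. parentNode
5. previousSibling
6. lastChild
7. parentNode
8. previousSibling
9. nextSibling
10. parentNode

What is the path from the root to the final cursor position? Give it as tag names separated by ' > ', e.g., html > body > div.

After 1 (lastChild): article
After 2 (lastChild): span
After 3 (nextSibling): span (no-op, stayed)
After 4 (parentNode): article
After 5 (previousSibling): main
After 6 (lastChild): footer
After 7 (parentNode): main
After 8 (previousSibling): main (no-op, stayed)
After 9 (nextSibling): article
After 10 (parentNode): aside

Answer: aside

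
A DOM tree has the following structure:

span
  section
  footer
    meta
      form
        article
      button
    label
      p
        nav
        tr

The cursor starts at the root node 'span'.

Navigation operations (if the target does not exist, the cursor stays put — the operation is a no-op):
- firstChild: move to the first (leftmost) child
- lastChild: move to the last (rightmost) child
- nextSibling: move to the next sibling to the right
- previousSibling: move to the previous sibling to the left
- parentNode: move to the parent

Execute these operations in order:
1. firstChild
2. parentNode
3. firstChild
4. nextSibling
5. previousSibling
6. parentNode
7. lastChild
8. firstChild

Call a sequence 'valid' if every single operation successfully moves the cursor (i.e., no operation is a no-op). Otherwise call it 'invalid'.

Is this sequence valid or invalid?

After 1 (firstChild): section
After 2 (parentNode): span
After 3 (firstChild): section
After 4 (nextSibling): footer
After 5 (previousSibling): section
After 6 (parentNode): span
After 7 (lastChild): footer
After 8 (firstChild): meta

Answer: valid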